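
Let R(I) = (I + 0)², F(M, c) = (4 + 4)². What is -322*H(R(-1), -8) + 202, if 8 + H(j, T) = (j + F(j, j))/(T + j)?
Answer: 5768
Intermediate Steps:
F(M, c) = 64 (F(M, c) = 8² = 64)
R(I) = I²
H(j, T) = -8 + (64 + j)/(T + j) (H(j, T) = -8 + (j + 64)/(T + j) = -8 + (64 + j)/(T + j))
-322*H(R(-1), -8) + 202 = -322*(64 - 8*(-8) - 7*(-1)²)/(-8 + (-1)²) + 202 = -322*(64 + 64 - 7*1)/(-8 + 1) + 202 = -322*(64 + 64 - 7)/(-7) + 202 = -(-46)*121 + 202 = -322*(-121/7) + 202 = 5566 + 202 = 5768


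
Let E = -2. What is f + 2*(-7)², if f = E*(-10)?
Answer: 118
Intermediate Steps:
f = 20 (f = -2*(-10) = 20)
f + 2*(-7)² = 20 + 2*(-7)² = 20 + 2*49 = 20 + 98 = 118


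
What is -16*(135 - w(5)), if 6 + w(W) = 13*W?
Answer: -1216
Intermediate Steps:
w(W) = -6 + 13*W
-16*(135 - w(5)) = -16*(135 - (-6 + 13*5)) = -16*(135 - (-6 + 65)) = -16*(135 - 1*59) = -16*(135 - 59) = -16*76 = -1216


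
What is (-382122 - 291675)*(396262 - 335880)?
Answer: -40685210454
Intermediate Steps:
(-382122 - 291675)*(396262 - 335880) = -673797*60382 = -40685210454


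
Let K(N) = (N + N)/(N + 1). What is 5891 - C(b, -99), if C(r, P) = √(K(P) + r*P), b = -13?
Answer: 5891 - 33*√58/7 ≈ 5855.1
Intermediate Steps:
K(N) = 2*N/(1 + N) (K(N) = (2*N)/(1 + N) = 2*N/(1 + N))
C(r, P) = √(P*r + 2*P/(1 + P)) (C(r, P) = √(2*P/(1 + P) + r*P) = √(2*P/(1 + P) + P*r) = √(P*r + 2*P/(1 + P)))
5891 - C(b, -99) = 5891 - √(-99*(2 - 13*(1 - 99))/(1 - 99)) = 5891 - √(-99*(2 - 13*(-98))/(-98)) = 5891 - √(-99*(-1/98)*(2 + 1274)) = 5891 - √(-99*(-1/98)*1276) = 5891 - √(63162/49) = 5891 - 33*√58/7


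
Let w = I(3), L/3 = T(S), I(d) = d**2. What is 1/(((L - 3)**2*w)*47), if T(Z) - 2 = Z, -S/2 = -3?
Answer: 1/186543 ≈ 5.3607e-6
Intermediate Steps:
S = 6 (S = -2*(-3) = 6)
T(Z) = 2 + Z
L = 24 (L = 3*(2 + 6) = 3*8 = 24)
w = 9 (w = 3**2 = 9)
1/(((L - 3)**2*w)*47) = 1/(((24 - 3)**2*9)*47) = 1/((21**2*9)*47) = 1/((441*9)*47) = 1/(3969*47) = 1/186543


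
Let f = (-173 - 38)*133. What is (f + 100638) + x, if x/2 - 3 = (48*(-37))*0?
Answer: 72581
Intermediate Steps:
f = -28063 (f = -211*133 = -28063)
x = 6 (x = 6 + 2*((48*(-37))*0) = 6 + 2*(-1776*0) = 6 + 2*0 = 6 + 0 = 6)
(f + 100638) + x = (-28063 + 100638) + 6 = 72575 + 6 = 72581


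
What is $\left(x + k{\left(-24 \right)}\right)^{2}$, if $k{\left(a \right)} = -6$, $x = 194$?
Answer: $35344$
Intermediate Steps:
$\left(x + k{\left(-24 \right)}\right)^{2} = \left(194 - 6\right)^{2} = 188^{2} = 35344$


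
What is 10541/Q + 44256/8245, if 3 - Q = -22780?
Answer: 1095194993/187845835 ≈ 5.8303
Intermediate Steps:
Q = 22783 (Q = 3 - 1*(-22780) = 3 + 22780 = 22783)
10541/Q + 44256/8245 = 10541/22783 + 44256/8245 = 1095194993/187845835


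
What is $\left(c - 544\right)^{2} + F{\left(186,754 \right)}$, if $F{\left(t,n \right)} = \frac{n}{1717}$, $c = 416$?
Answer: $\frac{28132082}{1717} \approx 16384.0$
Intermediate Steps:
$F{\left(t,n \right)} = \frac{n}{1717}$ ($F{\left(t,n \right)} = n \frac{1}{1717} = \frac{n}{1717}$)
$\left(c - 544\right)^{2} + F{\left(186,754 \right)} = \left(416 - 544\right)^{2} + \frac{1}{1717} \cdot 754 = \left(-128\right)^{2} + \frac{754}{1717} = 16384 + \frac{754}{1717} = \frac{28132082}{1717}$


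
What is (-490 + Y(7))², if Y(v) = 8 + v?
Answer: 225625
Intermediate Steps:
(-490 + Y(7))² = (-490 + (8 + 7))² = (-490 + 15)² = (-475)² = 225625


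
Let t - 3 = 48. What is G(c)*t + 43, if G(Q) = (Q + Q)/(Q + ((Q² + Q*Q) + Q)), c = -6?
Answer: 164/5 ≈ 32.800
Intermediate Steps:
t = 51 (t = 3 + 48 = 51)
G(Q) = 2*Q/(2*Q + 2*Q²) (G(Q) = (2*Q)/(Q + ((Q² + Q²) + Q)) = (2*Q)/(Q + (2*Q² + Q)) = (2*Q)/(Q + (Q + 2*Q²)) = (2*Q)/(2*Q + 2*Q²) = 2*Q/(2*Q + 2*Q²))
G(c)*t + 43 = 51/(1 - 6) + 43 = 51/(-5) + 43 = -⅕*51 + 43 = -51/5 + 43 = 164/5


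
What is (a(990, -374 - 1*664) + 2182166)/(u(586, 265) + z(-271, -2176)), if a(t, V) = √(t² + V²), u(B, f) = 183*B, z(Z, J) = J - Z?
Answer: 2182166/105333 + 82*√34/35111 ≈ 20.730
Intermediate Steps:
a(t, V) = √(V² + t²)
(a(990, -374 - 1*664) + 2182166)/(u(586, 265) + z(-271, -2176)) = (√((-374 - 1*664)² + 990²) + 2182166)/(183*586 + (-2176 - 1*(-271))) = (√((-374 - 664)² + 980100) + 2182166)/(107238 + (-2176 + 271)) = (√((-1038)² + 980100) + 2182166)/(107238 - 1905) = (√(1077444 + 980100) + 2182166)/105333 = (√2057544 + 2182166)*(1/105333) = (246*√34 + 2182166)*(1/105333) = (2182166 + 246*√34)*(1/105333) = 2182166/105333 + 82*√34/35111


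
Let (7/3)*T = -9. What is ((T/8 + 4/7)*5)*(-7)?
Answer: -25/8 ≈ -3.1250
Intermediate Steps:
T = -27/7 (T = (3/7)*(-9) = -27/7 ≈ -3.8571)
((T/8 + 4/7)*5)*(-7) = ((-27/7/8 + 4/7)*5)*(-7) = ((-27/7*⅛ + 4*(⅐))*5)*(-7) = ((-27/56 + 4/7)*5)*(-7) = ((5/56)*5)*(-7) = (25/56)*(-7) = -25/8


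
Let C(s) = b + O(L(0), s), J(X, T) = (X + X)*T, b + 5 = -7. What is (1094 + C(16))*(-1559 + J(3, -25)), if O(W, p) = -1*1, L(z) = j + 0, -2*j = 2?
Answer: -1847429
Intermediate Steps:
j = -1 (j = -1/2*2 = -1)
L(z) = -1 (L(z) = -1 + 0 = -1)
O(W, p) = -1
b = -12 (b = -5 - 7 = -12)
J(X, T) = 2*T*X (J(X, T) = (2*X)*T = 2*T*X)
C(s) = -13 (C(s) = -12 - 1 = -13)
(1094 + C(16))*(-1559 + J(3, -25)) = (1094 - 13)*(-1559 + 2*(-25)*3) = 1081*(-1559 - 150) = 1081*(-1709) = -1847429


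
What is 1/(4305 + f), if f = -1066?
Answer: 1/3239 ≈ 0.00030874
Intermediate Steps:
1/(4305 + f) = 1/(4305 - 1066) = 1/3239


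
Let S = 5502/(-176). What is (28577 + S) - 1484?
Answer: 2381433/88 ≈ 27062.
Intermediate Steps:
S = -2751/88 (S = 5502*(-1/176) = -2751/88 ≈ -31.261)
(28577 + S) - 1484 = (28577 - 2751/88) - 1484 = 2512025/88 - 1484 = 2381433/88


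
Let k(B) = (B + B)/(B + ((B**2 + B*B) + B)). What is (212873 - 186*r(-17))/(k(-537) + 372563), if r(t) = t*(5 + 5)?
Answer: 131048248/199693767 ≈ 0.65625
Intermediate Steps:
r(t) = 10*t (r(t) = t*10 = 10*t)
k(B) = 2*B/(2*B + 2*B**2) (k(B) = (2*B)/(B + ((B**2 + B**2) + B)) = (2*B)/(B + (2*B**2 + B)) = (2*B)/(B + (B + 2*B**2)) = (2*B)/(2*B + 2*B**2) = 2*B/(2*B + 2*B**2))
(212873 - 186*r(-17))/(k(-537) + 372563) = (212873 - 1860*(-17))/(1/(1 - 537) + 372563) = (212873 - 186*(-170))/(1/(-536) + 372563) = (212873 + 31620)/(-1/536 + 372563) = 244493/(199693767/536) = 244493*(536/199693767) = 131048248/199693767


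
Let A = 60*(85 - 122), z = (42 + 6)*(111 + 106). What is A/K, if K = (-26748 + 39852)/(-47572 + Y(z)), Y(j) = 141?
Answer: 8774735/1092 ≈ 8035.5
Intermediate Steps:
z = 10416 (z = 48*217 = 10416)
K = -13104/47431 (K = (-26748 + 39852)/(-47572 + 141) = 13104/(-47431) = 13104*(-1/47431) = -13104/47431 ≈ -0.27628)
A = -2220 (A = 60*(-37) = -2220)
A/K = -2220/(-13104/47431) = -2220*(-47431/13104) = 8774735/1092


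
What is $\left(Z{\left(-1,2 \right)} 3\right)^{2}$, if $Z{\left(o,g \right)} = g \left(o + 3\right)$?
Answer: $144$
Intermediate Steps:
$Z{\left(o,g \right)} = g \left(3 + o\right)$
$\left(Z{\left(-1,2 \right)} 3\right)^{2} = \left(2 \left(3 - 1\right) 3\right)^{2} = \left(2 \cdot 2 \cdot 3\right)^{2} = \left(4 \cdot 3\right)^{2} = 12^{2} = 144$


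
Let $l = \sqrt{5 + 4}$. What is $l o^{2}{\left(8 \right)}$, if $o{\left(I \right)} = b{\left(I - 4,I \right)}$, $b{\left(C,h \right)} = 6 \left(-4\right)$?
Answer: $1728$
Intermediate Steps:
$l = 3$ ($l = \sqrt{9} = 3$)
$b{\left(C,h \right)} = -24$
$o{\left(I \right)} = -24$
$l o^{2}{\left(8 \right)} = 3 \left(-24\right)^{2} = 3 \cdot 576 = 1728$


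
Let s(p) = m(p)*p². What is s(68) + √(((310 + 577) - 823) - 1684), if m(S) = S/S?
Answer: 4624 + 18*I*√5 ≈ 4624.0 + 40.249*I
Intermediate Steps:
m(S) = 1
s(p) = p² (s(p) = 1*p² = p²)
s(68) + √(((310 + 577) - 823) - 1684) = 68² + √(((310 + 577) - 823) - 1684) = 4624 + √((887 - 823) - 1684) = 4624 + √(64 - 1684) = 4624 + √(-1620) = 4624 + 18*I*√5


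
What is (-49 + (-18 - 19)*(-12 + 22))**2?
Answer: 175561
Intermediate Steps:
(-49 + (-18 - 19)*(-12 + 22))**2 = (-49 - 37*10)**2 = (-49 - 370)**2 = (-419)**2 = 175561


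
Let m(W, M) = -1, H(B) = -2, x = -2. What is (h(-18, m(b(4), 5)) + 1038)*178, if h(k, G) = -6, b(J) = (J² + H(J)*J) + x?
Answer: 183696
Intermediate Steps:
b(J) = -2 + J² - 2*J (b(J) = (J² - 2*J) - 2 = -2 + J² - 2*J)
(h(-18, m(b(4), 5)) + 1038)*178 = (-6 + 1038)*178 = 1032*178 = 183696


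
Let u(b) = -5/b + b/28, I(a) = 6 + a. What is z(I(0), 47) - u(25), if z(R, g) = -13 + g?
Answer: 4663/140 ≈ 33.307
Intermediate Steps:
u(b) = -5/b + b/28 (u(b) = -5/b + b*(1/28) = -5/b + b/28)
z(I(0), 47) - u(25) = (-13 + 47) - (-5/25 + (1/28)*25) = 34 - (-5*1/25 + 25/28) = 34 - (-⅕ + 25/28) = 34 - 1*97/140 = 34 - 97/140 = 4663/140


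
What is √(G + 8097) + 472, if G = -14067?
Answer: 472 + I*√5970 ≈ 472.0 + 77.266*I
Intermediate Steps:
√(G + 8097) + 472 = √(-14067 + 8097) + 472 = √(-5970) + 472 = I*√5970 + 472 = 472 + I*√5970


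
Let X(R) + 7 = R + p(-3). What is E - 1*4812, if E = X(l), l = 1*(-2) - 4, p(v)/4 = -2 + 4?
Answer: -4817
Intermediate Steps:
p(v) = 8 (p(v) = 4*(-2 + 4) = 4*2 = 8)
l = -6 (l = -2 - 4 = -6)
X(R) = 1 + R (X(R) = -7 + (R + 8) = -7 + (8 + R) = 1 + R)
E = -5 (E = 1 - 6 = -5)
E - 1*4812 = -5 - 1*4812 = -5 - 4812 = -4817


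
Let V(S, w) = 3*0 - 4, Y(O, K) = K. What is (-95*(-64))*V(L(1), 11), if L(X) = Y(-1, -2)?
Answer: -24320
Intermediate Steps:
L(X) = -2
V(S, w) = -4 (V(S, w) = 0 - 4 = -4)
(-95*(-64))*V(L(1), 11) = -95*(-64)*(-4) = 6080*(-4) = -24320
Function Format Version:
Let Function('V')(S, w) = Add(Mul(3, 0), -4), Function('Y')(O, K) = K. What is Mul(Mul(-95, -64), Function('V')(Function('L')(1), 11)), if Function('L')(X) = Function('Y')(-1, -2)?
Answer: -24320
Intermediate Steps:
Function('L')(X) = -2
Function('V')(S, w) = -4 (Function('V')(S, w) = Add(0, -4) = -4)
Mul(Mul(-95, -64), Function('V')(Function('L')(1), 11)) = Mul(Mul(-95, -64), -4) = Mul(6080, -4) = -24320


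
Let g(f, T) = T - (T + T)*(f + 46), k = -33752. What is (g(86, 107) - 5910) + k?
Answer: -67803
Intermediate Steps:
g(f, T) = T - 2*T*(46 + f)
(g(86, 107) - 5910) + k = (-1*107*(91 + 2*86) - 5910) - 33752 = (-1*107*(91 + 172) - 5910) - 33752 = (-1*107*263 - 5910) - 33752 = (-28141 - 5910) - 33752 = -34051 - 33752 = -67803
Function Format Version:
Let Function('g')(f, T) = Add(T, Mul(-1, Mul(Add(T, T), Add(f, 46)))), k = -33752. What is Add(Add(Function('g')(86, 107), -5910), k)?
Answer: -67803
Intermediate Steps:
Function('g')(f, T) = Add(T, Mul(-2, T, Add(46, f))) (Function('g')(f, T) = Add(T, Mul(-1, Mul(Mul(2, T), Add(46, f)))) = Add(T, Mul(-1, Mul(2, T, Add(46, f)))) = Add(T, Mul(-2, T, Add(46, f))))
Add(Add(Function('g')(86, 107), -5910), k) = Add(Add(Mul(-1, 107, Add(91, Mul(2, 86))), -5910), -33752) = Add(Add(Mul(-1, 107, Add(91, 172)), -5910), -33752) = Add(Add(Mul(-1, 107, 263), -5910), -33752) = Add(Add(-28141, -5910), -33752) = Add(-34051, -33752) = -67803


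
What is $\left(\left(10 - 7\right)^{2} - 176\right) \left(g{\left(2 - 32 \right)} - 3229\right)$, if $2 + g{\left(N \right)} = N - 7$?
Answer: $545756$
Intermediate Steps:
$g{\left(N \right)} = -9 + N$ ($g{\left(N \right)} = -2 + \left(N - 7\right) = -2 + \left(-7 + N\right) = -9 + N$)
$\left(\left(10 - 7\right)^{2} - 176\right) \left(g{\left(2 - 32 \right)} - 3229\right) = \left(\left(10 - 7\right)^{2} - 176\right) \left(\left(-9 + \left(2 - 32\right)\right) - 3229\right) = \left(3^{2} - 176\right) \left(\left(-9 - 30\right) - 3229\right) = \left(9 - 176\right) \left(-39 - 3229\right) = \left(-167\right) \left(-3268\right) = 545756$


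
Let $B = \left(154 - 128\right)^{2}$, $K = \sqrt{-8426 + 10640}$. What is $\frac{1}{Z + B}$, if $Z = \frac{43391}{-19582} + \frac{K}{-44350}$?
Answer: $\frac{127046332480740548750}{85601803679213889490891} + \frac{12754662757050 \sqrt{246}}{85601803679213889490891} \approx 0.0014842$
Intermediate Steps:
$K = 3 \sqrt{246}$ ($K = \sqrt{2214} = 3 \sqrt{246} \approx 47.053$)
$B = 676$ ($B = 26^{2} = 676$)
$Z = - \frac{43391}{19582} - \frac{3 \sqrt{246}}{44350}$ ($Z = \frac{43391}{-19582} + \frac{3 \sqrt{246}}{-44350} = 43391 \left(- \frac{1}{19582}\right) + 3 \sqrt{246} \left(- \frac{1}{44350}\right) = - \frac{43391}{19582} - \frac{3 \sqrt{246}}{44350} \approx -2.2169$)
$\frac{1}{Z + B} = \frac{1}{\left(- \frac{43391}{19582} - \frac{3 \sqrt{246}}{44350}\right) + 676} = \frac{1}{\frac{13194041}{19582} - \frac{3 \sqrt{246}}{44350}}$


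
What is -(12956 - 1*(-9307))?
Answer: -22263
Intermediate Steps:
-(12956 - 1*(-9307)) = -(12956 + 9307) = -1*22263 = -22263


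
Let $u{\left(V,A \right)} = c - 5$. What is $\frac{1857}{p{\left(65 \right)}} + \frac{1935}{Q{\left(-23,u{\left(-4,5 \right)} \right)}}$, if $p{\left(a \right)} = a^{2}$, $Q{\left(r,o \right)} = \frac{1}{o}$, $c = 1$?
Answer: $- \frac{32699643}{4225} \approx -7739.6$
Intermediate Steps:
$u{\left(V,A \right)} = -4$ ($u{\left(V,A \right)} = 1 - 5 = -4$)
$\frac{1857}{p{\left(65 \right)}} + \frac{1935}{Q{\left(-23,u{\left(-4,5 \right)} \right)}} = \frac{1857}{65^{2}} + \frac{1935}{\frac{1}{-4}} = \frac{1857}{4225} + \frac{1935}{- \frac{1}{4}} = 1857 \cdot \frac{1}{4225} + 1935 \left(-4\right) = \frac{1857}{4225} - 7740 = - \frac{32699643}{4225}$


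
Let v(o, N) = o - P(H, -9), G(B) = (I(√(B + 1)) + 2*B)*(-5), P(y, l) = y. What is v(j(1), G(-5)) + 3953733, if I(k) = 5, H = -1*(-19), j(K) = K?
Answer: 3953715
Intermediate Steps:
H = 19
G(B) = -25 - 10*B (G(B) = (5 + 2*B)*(-5) = -25 - 10*B)
v(o, N) = -19 + o (v(o, N) = o - 1*19 = o - 19 = -19 + o)
v(j(1), G(-5)) + 3953733 = (-19 + 1) + 3953733 = -18 + 3953733 = 3953715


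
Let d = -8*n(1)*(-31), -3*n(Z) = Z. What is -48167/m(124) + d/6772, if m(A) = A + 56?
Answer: -81550451/304740 ≈ -267.61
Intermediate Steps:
m(A) = 56 + A
n(Z) = -Z/3
d = -248/3 (d = -(-8)/3*(-31) = -8*(-⅓)*(-31) = (8/3)*(-31) = -248/3 ≈ -82.667)
-48167/m(124) + d/6772 = -48167/(56 + 124) - 248/3/6772 = -48167/180 - 248/3*1/6772 = -48167*1/180 - 62/5079 = -48167/180 - 62/5079 = -81550451/304740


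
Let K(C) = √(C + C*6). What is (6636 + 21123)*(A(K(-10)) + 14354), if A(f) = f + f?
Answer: 398452686 + 55518*I*√70 ≈ 3.9845e+8 + 4.645e+5*I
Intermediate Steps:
K(C) = √7*√C (K(C) = √(C + 6*C) = √(7*C) = √7*√C)
A(f) = 2*f
(6636 + 21123)*(A(K(-10)) + 14354) = (6636 + 21123)*(2*(√7*√(-10)) + 14354) = 27759*(2*(√7*(I*√10)) + 14354) = 27759*(2*(I*√70) + 14354) = 27759*(2*I*√70 + 14354) = 27759*(14354 + 2*I*√70) = 398452686 + 55518*I*√70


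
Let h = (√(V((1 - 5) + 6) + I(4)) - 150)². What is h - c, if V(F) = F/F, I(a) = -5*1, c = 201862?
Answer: -179366 - 600*I ≈ -1.7937e+5 - 600.0*I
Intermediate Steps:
I(a) = -5
V(F) = 1
h = (-150 + 2*I)² (h = (√(1 - 5) - 150)² = (√(-4) - 150)² = (2*I - 150)² = (-150 + 2*I)² ≈ 22496.0 - 600.0*I)
h - c = (22496 - 600*I) - 1*201862 = (22496 - 600*I) - 201862 = -179366 - 600*I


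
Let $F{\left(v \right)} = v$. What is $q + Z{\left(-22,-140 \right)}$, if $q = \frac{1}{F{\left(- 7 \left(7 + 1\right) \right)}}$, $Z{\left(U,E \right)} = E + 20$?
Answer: $- \frac{6721}{56} \approx -120.02$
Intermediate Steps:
$Z{\left(U,E \right)} = 20 + E$
$q = - \frac{1}{56}$ ($q = \frac{1}{\left(-7\right) \left(7 + 1\right)} = \frac{1}{\left(-7\right) 8} = \frac{1}{-56} = - \frac{1}{56} \approx -0.017857$)
$q + Z{\left(-22,-140 \right)} = - \frac{1}{56} + \left(20 - 140\right) = - \frac{1}{56} - 120 = - \frac{6721}{56}$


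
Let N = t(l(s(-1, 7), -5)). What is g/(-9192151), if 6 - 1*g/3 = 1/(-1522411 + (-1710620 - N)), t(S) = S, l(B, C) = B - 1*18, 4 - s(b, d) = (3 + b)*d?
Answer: -58194057/29718251759453 ≈ -1.9582e-6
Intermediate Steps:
s(b, d) = 4 - d*(3 + b) (s(b, d) = 4 - (3 + b)*d = 4 - d*(3 + b))
l(B, C) = -18 + B (l(B, C) = B - 18 = -18 + B)
N = -28 (N = -18 + (4 - 3*7 - 1*(-1)*7) = -18 + (4 - 21 + 7) = -18 - 10 = -28)
g = 58194057/3233003 (g = 18 - 3/(-1522411 + (-1710620 - 1*(-28))) = 18 - 3/(-1522411 + (-1710620 + 28)) = 18 - 3/(-1522411 - 1710592) = 18 - 3/(-3233003) = 18 - 3*(-1/3233003) = 18 + 3/3233003 = 58194057/3233003 ≈ 18.000)
g/(-9192151) = (58194057/3233003)/(-9192151) = (58194057/3233003)*(-1/9192151) = -58194057/29718251759453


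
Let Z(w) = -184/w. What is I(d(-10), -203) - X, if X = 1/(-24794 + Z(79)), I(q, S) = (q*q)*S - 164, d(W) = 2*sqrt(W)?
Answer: 15585088039/1958910 ≈ 7956.0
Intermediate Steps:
I(q, S) = -164 + S*q**2 (I(q, S) = q**2*S - 164 = S*q**2 - 164 = -164 + S*q**2)
X = -79/1958910 (X = 1/(-24794 - 184/79) = 1/(-1958910/79) = -79/1958910 ≈ -4.0329e-5)
I(d(-10), -203) - X = (-164 - 203*(2*sqrt(-10))**2) - 1*(-79/1958910) = (-164 - 203*(2*(I*sqrt(10)))**2) + 79/1958910 = (-164 - 203*(2*I*sqrt(10))**2) + 79/1958910 = (-164 - 203*(-40)) + 79/1958910 = (-164 + 8120) + 79/1958910 = 7956 + 79/1958910 = 15585088039/1958910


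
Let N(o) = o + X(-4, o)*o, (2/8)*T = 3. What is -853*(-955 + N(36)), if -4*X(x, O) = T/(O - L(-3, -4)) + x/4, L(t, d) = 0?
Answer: 778789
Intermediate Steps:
T = 12 (T = 4*3 = 12)
X(x, O) = -3/O - x/16 (X(x, O) = -(12/(O - 1*0) + x/4)/4 = -(12/(O + 0) + x*(¼))/4 = -(12/O + x/4)/4 = -3/O - x/16)
N(o) = o + o*(¼ - 3/o) (N(o) = o + (-3/o - 1/16*(-4))*o = o + (-3/o + ¼)*o = o + (¼ - 3/o)*o = o + o*(¼ - 3/o))
-853*(-955 + N(36)) = -853*(-955 + (-3 + (5/4)*36)) = -853*(-955 + (-3 + 45)) = -853*(-955 + 42) = -853*(-913) = 778789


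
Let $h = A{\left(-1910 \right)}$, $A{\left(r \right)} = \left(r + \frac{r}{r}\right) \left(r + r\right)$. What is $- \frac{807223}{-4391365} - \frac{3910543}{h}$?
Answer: $- \frac{2257208960091}{6404700459740} \approx -0.35243$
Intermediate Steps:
$A{\left(r \right)} = 2 r \left(1 + r\right)$ ($A{\left(r \right)} = \left(r + 1\right) 2 r = \left(1 + r\right) 2 r = 2 r \left(1 + r\right)$)
$h = 7292380$ ($h = 2 \left(-1910\right) \left(1 - 1910\right) = 2 \left(-1910\right) \left(-1909\right) = 7292380$)
$- \frac{807223}{-4391365} - \frac{3910543}{h} = - \frac{807223}{-4391365} - \frac{3910543}{7292380} = \left(-807223\right) \left(- \frac{1}{4391365}\right) - \frac{3910543}{7292380} = \frac{807223}{4391365} - \frac{3910543}{7292380} = - \frac{2257208960091}{6404700459740}$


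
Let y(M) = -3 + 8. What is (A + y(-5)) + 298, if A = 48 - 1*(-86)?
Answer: 437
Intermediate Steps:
A = 134 (A = 48 + 86 = 134)
y(M) = 5
(A + y(-5)) + 298 = (134 + 5) + 298 = 139 + 298 = 437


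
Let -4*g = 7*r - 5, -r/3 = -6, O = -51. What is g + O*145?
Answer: -29701/4 ≈ -7425.3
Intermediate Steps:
r = 18 (r = -3*(-6) = 18)
g = -121/4 (g = -(7*18 - 5)/4 = -(126 - 5)/4 = -1/4*121 = -121/4 ≈ -30.250)
g + O*145 = -121/4 - 51*145 = -121/4 - 7395 = -29701/4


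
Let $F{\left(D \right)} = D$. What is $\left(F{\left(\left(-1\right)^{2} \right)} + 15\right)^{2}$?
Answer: $256$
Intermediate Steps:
$\left(F{\left(\left(-1\right)^{2} \right)} + 15\right)^{2} = \left(\left(-1\right)^{2} + 15\right)^{2} = \left(1 + 15\right)^{2} = 16^{2} = 256$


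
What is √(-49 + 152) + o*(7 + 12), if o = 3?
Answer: 57 + √103 ≈ 67.149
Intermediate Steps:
√(-49 + 152) + o*(7 + 12) = √(-49 + 152) + 3*(7 + 12) = √103 + 3*19 = √103 + 57 = 57 + √103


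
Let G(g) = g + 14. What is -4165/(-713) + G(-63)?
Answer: -30772/713 ≈ -43.159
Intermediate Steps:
G(g) = 14 + g
-4165/(-713) + G(-63) = -4165/(-713) + (14 - 63) = -4165*(-1/713) - 49 = 4165/713 - 49 = -30772/713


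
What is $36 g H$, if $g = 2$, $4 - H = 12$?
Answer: $-576$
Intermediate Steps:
$H = -8$ ($H = 4 - 12 = -8$)
$36 g H = 36 \cdot 2 \left(-8\right) = 72 \left(-8\right) = -576$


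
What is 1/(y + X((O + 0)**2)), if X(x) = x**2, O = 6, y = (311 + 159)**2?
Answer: 1/222196 ≈ 4.5005e-6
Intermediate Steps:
y = 220900 (y = 470**2 = 220900)
1/(y + X((O + 0)**2)) = 1/(220900 + ((6 + 0)**2)**2) = 1/(220900 + (6**2)**2) = 1/(220900 + 36**2) = 1/(220900 + 1296) = 1/222196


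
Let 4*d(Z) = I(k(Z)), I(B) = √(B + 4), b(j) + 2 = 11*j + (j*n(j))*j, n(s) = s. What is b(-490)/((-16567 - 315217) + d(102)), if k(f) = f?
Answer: 312286758362624/880644981195 + 235308784*√106/880644981195 ≈ 354.61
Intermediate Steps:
b(j) = -2 + j³ + 11*j (b(j) = -2 + (11*j + (j*j)*j) = -2 + (11*j + j²*j) = -2 + (11*j + j³) = -2 + (j³ + 11*j) = -2 + j³ + 11*j)
I(B) = √(4 + B)
d(Z) = √(4 + Z)/4
b(-490)/((-16567 - 315217) + d(102)) = (-2 + (-490)³ + 11*(-490))/((-16567 - 315217) + √(4 + 102)/4) = (-2 - 117649000 - 5390)/(-331784 + √106/4) = -117654392/(-331784 + √106/4)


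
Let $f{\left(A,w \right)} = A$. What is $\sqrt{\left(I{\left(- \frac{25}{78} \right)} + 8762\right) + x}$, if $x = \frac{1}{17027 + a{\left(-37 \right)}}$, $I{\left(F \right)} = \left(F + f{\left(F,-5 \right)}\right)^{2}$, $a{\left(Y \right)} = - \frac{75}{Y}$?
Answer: $\frac{5 \sqrt{211639117307289598}}{24572886} \approx 93.608$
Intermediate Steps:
$I{\left(F \right)} = 4 F^{2}$ ($I{\left(F \right)} = \left(F + F\right)^{2} = \left(2 F\right)^{2} = 4 F^{2}$)
$x = \frac{37}{630074}$ ($x = \frac{1}{17027 - \frac{75}{-37}} = \frac{1}{17027 - - \frac{75}{37}} = \frac{1}{17027 + \frac{75}{37}} = \frac{1}{\frac{630074}{37}} = \frac{37}{630074} \approx 5.8723 \cdot 10^{-5}$)
$\sqrt{\left(I{\left(- \frac{25}{78} \right)} + 8762\right) + x} = \sqrt{\left(4 \left(- \frac{25}{78}\right)^{2} + 8762\right) + \frac{37}{630074}} = \sqrt{\left(4 \cdot \frac{625}{6084} + 8762\right) + \frac{37}{630074}} = \sqrt{\left(\frac{625}{1521} + 8762\right) + \frac{37}{630074}} = \sqrt{\frac{13327627}{1521} + \frac{37}{630074}} = \sqrt{\frac{8397391310675}{958342554}} = \frac{5 \sqrt{211639117307289598}}{24572886}$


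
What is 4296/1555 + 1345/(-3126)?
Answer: 11337821/4860930 ≈ 2.3324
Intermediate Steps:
4296/1555 + 1345/(-3126) = 4296*(1/1555) + 1345*(-1/3126) = 4296/1555 - 1345/3126 = 11337821/4860930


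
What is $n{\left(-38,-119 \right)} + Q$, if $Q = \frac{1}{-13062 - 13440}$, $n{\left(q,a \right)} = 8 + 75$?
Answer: $\frac{2199665}{26502} \approx 83.0$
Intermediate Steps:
$n{\left(q,a \right)} = 83$
$Q = - \frac{1}{26502}$ ($Q = \frac{1}{-26502} = - \frac{1}{26502} \approx -3.7733 \cdot 10^{-5}$)
$n{\left(-38,-119 \right)} + Q = 83 - \frac{1}{26502} = \frac{2199665}{26502}$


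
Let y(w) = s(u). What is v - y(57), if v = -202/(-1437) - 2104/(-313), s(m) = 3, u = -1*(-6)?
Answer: 1737331/449781 ≈ 3.8626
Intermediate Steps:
u = 6
y(w) = 3
v = 3086674/449781 (v = -202*(-1/1437) - 2104*(-1/313) = 202/1437 + 2104/313 = 3086674/449781 ≈ 6.8626)
v - y(57) = 3086674/449781 - 1*3 = 3086674/449781 - 3 = 1737331/449781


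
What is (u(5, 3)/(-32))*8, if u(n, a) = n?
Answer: -5/4 ≈ -1.2500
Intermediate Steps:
(u(5, 3)/(-32))*8 = (5/(-32))*8 = (5*(-1/32))*8 = -5/32*8 = -5/4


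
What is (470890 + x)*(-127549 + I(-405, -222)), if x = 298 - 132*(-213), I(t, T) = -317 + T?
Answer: -63954850752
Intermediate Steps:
x = 28414 (x = 298 + 28116 = 28414)
(470890 + x)*(-127549 + I(-405, -222)) = (470890 + 28414)*(-127549 + (-317 - 222)) = 499304*(-127549 - 539) = 499304*(-128088) = -63954850752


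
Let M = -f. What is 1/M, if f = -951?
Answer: 1/951 ≈ 0.0010515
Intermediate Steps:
M = 951 (M = -1*(-951) = 951)
1/M = 1/951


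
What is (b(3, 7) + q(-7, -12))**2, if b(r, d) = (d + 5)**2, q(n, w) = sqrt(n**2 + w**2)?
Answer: (144 + sqrt(193))**2 ≈ 24930.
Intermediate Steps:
b(r, d) = (5 + d)**2
(b(3, 7) + q(-7, -12))**2 = ((5 + 7)**2 + sqrt((-7)**2 + (-12)**2))**2 = (12**2 + sqrt(49 + 144))**2 = (144 + sqrt(193))**2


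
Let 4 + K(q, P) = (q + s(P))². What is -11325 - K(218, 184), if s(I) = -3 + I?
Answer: -170522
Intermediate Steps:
K(q, P) = -4 + (-3 + P + q)² (K(q, P) = -4 + (q + (-3 + P))² = -4 + (-3 + P + q)²)
-11325 - K(218, 184) = -11325 - (-4 + (-3 + 184 + 218)²) = -11325 - (-4 + 399²) = -11325 - (-4 + 159201) = -11325 - 1*159197 = -11325 - 159197 = -170522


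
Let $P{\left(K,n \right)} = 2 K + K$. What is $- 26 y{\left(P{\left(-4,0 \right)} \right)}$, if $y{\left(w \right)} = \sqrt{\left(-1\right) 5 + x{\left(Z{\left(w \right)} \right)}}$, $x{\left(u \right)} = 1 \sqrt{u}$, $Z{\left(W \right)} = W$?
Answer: $- 26 \sqrt{-5 + 2 i \sqrt{3}} \approx -19.13 - 61.204 i$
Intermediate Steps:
$x{\left(u \right)} = \sqrt{u}$
$P{\left(K,n \right)} = 3 K$
$y{\left(w \right)} = \sqrt{-5 + \sqrt{w}}$ ($y{\left(w \right)} = \sqrt{\left(-1\right) 5 + \sqrt{w}} = \sqrt{-5 + \sqrt{w}}$)
$- 26 y{\left(P{\left(-4,0 \right)} \right)} = - 26 \sqrt{-5 + \sqrt{3 \left(-4\right)}} = - 26 \sqrt{-5 + \sqrt{-12}} = - 26 \sqrt{-5 + 2 i \sqrt{3}}$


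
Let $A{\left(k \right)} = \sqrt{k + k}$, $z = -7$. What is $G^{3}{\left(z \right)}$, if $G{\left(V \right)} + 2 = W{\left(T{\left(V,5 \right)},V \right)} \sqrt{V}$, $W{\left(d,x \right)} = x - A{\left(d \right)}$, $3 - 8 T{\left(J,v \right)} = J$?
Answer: $- \frac{\left(4 + i \sqrt{7} \left(14 + \sqrt{10}\right)\right)^{3}}{8} \approx 3084.7 + 11430.0 i$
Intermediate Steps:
$A{\left(k \right)} = \sqrt{2} \sqrt{k}$ ($A{\left(k \right)} = \sqrt{2 k} = \sqrt{2} \sqrt{k}$)
$T{\left(J,v \right)} = \frac{3}{8} - \frac{J}{8}$
$W{\left(d,x \right)} = x - \sqrt{2} \sqrt{d}$
$G{\left(V \right)} = -2 + \sqrt{V} \left(V - \sqrt{2} \sqrt{\frac{3}{8} - \frac{V}{8}}\right)$ ($G{\left(V \right)} = -2 + \left(V - \sqrt{2} \sqrt{\frac{3}{8} - \frac{V}{8}}\right) \sqrt{V} = -2 + \sqrt{V} \left(V - \sqrt{2} \sqrt{\frac{3}{8} - \frac{V}{8}}\right)$)
$G^{3}{\left(z \right)} = \left(-2 + \sqrt{-7} \left(-7 - \frac{\sqrt{3 - -7}}{2}\right)\right)^{3} = \left(-2 + i \sqrt{7} \left(-7 - \frac{\sqrt{3 + 7}}{2}\right)\right)^{3} = \left(-2 + i \sqrt{7} \left(-7 - \frac{\sqrt{10}}{2}\right)\right)^{3}$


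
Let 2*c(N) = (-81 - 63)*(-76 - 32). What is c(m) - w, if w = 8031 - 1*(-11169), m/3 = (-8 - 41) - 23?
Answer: -11424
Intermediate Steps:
m = -216 (m = 3*((-8 - 41) - 23) = 3*(-49 - 23) = 3*(-72) = -216)
w = 19200 (w = 8031 + 11169 = 19200)
c(N) = 7776 (c(N) = ((-81 - 63)*(-76 - 32))/2 = (-144*(-108))/2 = (½)*15552 = 7776)
c(m) - w = 7776 - 1*19200 = 7776 - 19200 = -11424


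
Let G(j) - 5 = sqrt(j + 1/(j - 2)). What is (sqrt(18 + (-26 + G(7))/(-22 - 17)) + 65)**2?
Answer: (4225 + sqrt(65)*sqrt(1205 - 2*sqrt(5)))**2/4225 ≈ 4802.2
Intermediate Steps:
G(j) = 5 + sqrt(j + 1/(-2 + j)) (G(j) = 5 + sqrt(j + 1/(j - 2)) = 5 + sqrt(j + 1/(-2 + j)))
(sqrt(18 + (-26 + G(7))/(-22 - 17)) + 65)**2 = (sqrt(18 + (-26 + (5 + sqrt((1 + 7*(-2 + 7))/(-2 + 7))))/(-22 - 17)) + 65)**2 = (sqrt(18 + (-26 + (5 + sqrt((1 + 7*5)/5)))/(-39)) + 65)**2 = (sqrt(18 + (-26 + (5 + sqrt((1 + 35)/5)))*(-1/39)) + 65)**2 = (sqrt(18 + (-26 + (5 + sqrt((1/5)*36)))*(-1/39)) + 65)**2 = (sqrt(18 + (-26 + (5 + sqrt(36/5)))*(-1/39)) + 65)**2 = (sqrt(18 + (-26 + (5 + 6*sqrt(5)/5))*(-1/39)) + 65)**2 = (sqrt(18 + (-21 + 6*sqrt(5)/5)*(-1/39)) + 65)**2 = (sqrt(18 + (7/13 - 2*sqrt(5)/65)) + 65)**2 = (sqrt(241/13 - 2*sqrt(5)/65) + 65)**2 = (65 + sqrt(241/13 - 2*sqrt(5)/65))**2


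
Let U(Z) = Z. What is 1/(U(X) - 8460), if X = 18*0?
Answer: -1/8460 ≈ -0.00011820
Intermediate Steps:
X = 0
1/(U(X) - 8460) = 1/(0 - 8460) = 1/(-8460) = -1/8460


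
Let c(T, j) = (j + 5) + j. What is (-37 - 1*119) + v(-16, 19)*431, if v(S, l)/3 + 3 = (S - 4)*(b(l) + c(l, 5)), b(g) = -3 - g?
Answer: 176985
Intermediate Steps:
c(T, j) = 5 + 2*j (c(T, j) = (5 + j) + j = 5 + 2*j)
v(S, l) = -9 + 3*(-4 + S)*(12 - l) (v(S, l) = -9 + 3*((S - 4)*((-3 - l) + (5 + 2*5))) = -9 + 3*((-4 + S)*((-3 - l) + (5 + 10))) = -9 + 3*((-4 + S)*((-3 - l) + 15)) = -9 + 3*((-4 + S)*(12 - l)) = -9 + 3*(-4 + S)*(12 - l))
(-37 - 1*119) + v(-16, 19)*431 = (-37 - 1*119) + (-153 + 12*19 + 36*(-16) - 3*(-16)*19)*431 = (-37 - 119) + (-153 + 228 - 576 + 912)*431 = -156 + 411*431 = -156 + 177141 = 176985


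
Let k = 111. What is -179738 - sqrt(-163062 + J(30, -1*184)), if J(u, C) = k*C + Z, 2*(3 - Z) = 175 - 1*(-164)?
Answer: -179738 - I*sqrt(734610)/2 ≈ -1.7974e+5 - 428.55*I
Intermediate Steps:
Z = -333/2 (Z = 3 - (175 - 1*(-164))/2 = 3 - (175 + 164)/2 = 3 - 1/2*339 = 3 - 339/2 = -333/2 ≈ -166.50)
J(u, C) = -333/2 + 111*C (J(u, C) = 111*C - 333/2 = -333/2 + 111*C)
-179738 - sqrt(-163062 + J(30, -1*184)) = -179738 - sqrt(-163062 + (-333/2 + 111*(-1*184))) = -179738 - sqrt(-163062 + (-333/2 + 111*(-184))) = -179738 - sqrt(-163062 + (-333/2 - 20424)) = -179738 - sqrt(-163062 - 41181/2) = -179738 - sqrt(-367305/2) = -179738 - I*sqrt(734610)/2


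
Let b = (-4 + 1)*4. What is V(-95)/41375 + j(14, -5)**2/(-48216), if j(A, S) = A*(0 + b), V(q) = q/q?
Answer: -992959/1696375 ≈ -0.58534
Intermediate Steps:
V(q) = 1
b = -12 (b = -3*4 = -12)
j(A, S) = -12*A (j(A, S) = A*(0 - 12) = A*(-12) = -12*A)
V(-95)/41375 + j(14, -5)**2/(-48216) = 1/41375 + (-12*14)**2/(-48216) = 1*(1/41375) + (-168)**2*(-1/48216) = 1/41375 + 28224*(-1/48216) = 1/41375 - 24/41 = -992959/1696375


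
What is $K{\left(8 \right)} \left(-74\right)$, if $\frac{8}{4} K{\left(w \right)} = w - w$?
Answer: $0$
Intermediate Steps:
$K{\left(w \right)} = 0$ ($K{\left(w \right)} = \frac{w - w}{2} = \frac{1}{2} \cdot 0 = 0$)
$K{\left(8 \right)} \left(-74\right) = 0 \left(-74\right) = 0$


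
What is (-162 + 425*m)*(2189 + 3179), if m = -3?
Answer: -7713816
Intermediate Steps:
(-162 + 425*m)*(2189 + 3179) = (-162 + 425*(-3))*(2189 + 3179) = (-162 - 1275)*5368 = -1437*5368 = -7713816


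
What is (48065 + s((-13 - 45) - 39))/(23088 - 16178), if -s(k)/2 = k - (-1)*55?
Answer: 48149/6910 ≈ 6.9680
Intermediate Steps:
s(k) = -110 - 2*k (s(k) = -2*(k - (-1)*55) = -2*(k - 1*(-55)) = -2*(k + 55) = -2*(55 + k) = -110 - 2*k)
(48065 + s((-13 - 45) - 39))/(23088 - 16178) = (48065 + (-110 - 2*((-13 - 45) - 39)))/(23088 - 16178) = (48065 + (-110 - 2*(-58 - 39)))/6910 = (48065 + (-110 - 2*(-97)))*(1/6910) = (48065 + (-110 + 194))*(1/6910) = (48065 + 84)*(1/6910) = 48149*(1/6910) = 48149/6910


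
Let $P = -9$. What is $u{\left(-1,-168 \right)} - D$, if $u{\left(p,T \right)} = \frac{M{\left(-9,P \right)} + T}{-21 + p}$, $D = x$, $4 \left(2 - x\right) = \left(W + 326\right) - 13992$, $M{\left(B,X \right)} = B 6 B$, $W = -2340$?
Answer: $- \frac{88395}{22} \approx -4018.0$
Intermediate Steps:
$M{\left(B,X \right)} = 6 B^{2}$ ($M{\left(B,X \right)} = 6 B B = 6 B^{2}$)
$x = \frac{8007}{2}$ ($x = 2 - \frac{\left(-2340 + 326\right) - 13992}{4} = 2 - \frac{-2014 - 13992}{4} = 2 - - \frac{8003}{2} = 2 + \frac{8003}{2} = \frac{8007}{2} \approx 4003.5$)
$D = \frac{8007}{2} \approx 4003.5$
$u{\left(p,T \right)} = \frac{486 + T}{-21 + p}$ ($u{\left(p,T \right)} = \frac{6 \left(-9\right)^{2} + T}{-21 + p} = \frac{6 \cdot 81 + T}{-21 + p} = \frac{486 + T}{-21 + p}$)
$u{\left(-1,-168 \right)} - D = \frac{486 - 168}{-21 - 1} - \frac{8007}{2} = \frac{1}{-22} \cdot 318 - \frac{8007}{2} = \left(- \frac{1}{22}\right) 318 - \frac{8007}{2} = - \frac{159}{11} - \frac{8007}{2} = - \frac{88395}{22}$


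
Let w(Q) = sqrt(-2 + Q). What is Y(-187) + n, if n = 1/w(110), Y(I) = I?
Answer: -187 + sqrt(3)/18 ≈ -186.90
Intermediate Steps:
n = sqrt(3)/18 (n = 1/(sqrt(-2 + 110)) = 1/(sqrt(108)) = 1/(6*sqrt(3)) = sqrt(3)/18 ≈ 0.096225)
Y(-187) + n = -187 + sqrt(3)/18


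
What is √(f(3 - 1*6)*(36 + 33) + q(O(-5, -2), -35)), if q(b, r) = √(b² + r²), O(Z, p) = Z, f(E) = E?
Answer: √(-207 + 25*√2) ≈ 13.101*I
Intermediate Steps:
√(f(3 - 1*6)*(36 + 33) + q(O(-5, -2), -35)) = √((3 - 1*6)*(36 + 33) + √((-5)² + (-35)²)) = √((3 - 6)*69 + √(25 + 1225)) = √(-3*69 + √1250) = √(-207 + 25*√2)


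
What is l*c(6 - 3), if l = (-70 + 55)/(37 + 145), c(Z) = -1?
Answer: 15/182 ≈ 0.082418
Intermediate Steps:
l = -15/182 ≈ -0.082418
l*c(6 - 3) = -15/182*(-1) = 15/182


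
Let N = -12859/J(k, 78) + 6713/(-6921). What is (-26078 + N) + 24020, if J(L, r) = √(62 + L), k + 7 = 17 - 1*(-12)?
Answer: -14250131/6921 - 1837*√21/6 ≈ -3462.0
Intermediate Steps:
k = 22 (k = -7 + (17 - 1*(-12)) = -7 + (17 + 12) = -7 + 29 = 22)
N = -6713/6921 - 1837*√21/6 (N = -12859/√(62 + 22) + 6713/(-6921) = -12859*√21/42 + 6713*(-1/6921) = -12859*√21/42 - 6713/6921 = -1837*√21/6 - 6713/6921 = -6713/6921 - 1837*√21/6 ≈ -1404.0)
(-26078 + N) + 24020 = (-26078 + (-6713/6921 - 1837*√21/6)) + 24020 = (-180492551/6921 - 1837*√21/6) + 24020 = -14250131/6921 - 1837*√21/6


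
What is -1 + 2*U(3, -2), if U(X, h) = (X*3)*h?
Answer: -37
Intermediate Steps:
U(X, h) = 3*X*h (U(X, h) = (3*X)*h = 3*X*h)
-1 + 2*U(3, -2) = -1 + 2*(3*3*(-2)) = -1 + 2*(-18) = -1 - 36 = -37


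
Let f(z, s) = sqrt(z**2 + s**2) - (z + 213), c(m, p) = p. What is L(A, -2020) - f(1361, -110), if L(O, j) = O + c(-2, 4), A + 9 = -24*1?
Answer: 1545 - sqrt(1864421) ≈ 179.56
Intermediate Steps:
A = -33 (A = -9 - 24*1 = -9 - 24 = -33)
L(O, j) = 4 + O (L(O, j) = O + 4 = 4 + O)
f(z, s) = -213 + sqrt(s**2 + z**2) - z (f(z, s) = sqrt(s**2 + z**2) - (213 + z) = sqrt(s**2 + z**2) + (-213 - z) = -213 + sqrt(s**2 + z**2) - z)
L(A, -2020) - f(1361, -110) = (4 - 33) - (-213 + sqrt((-110)**2 + 1361**2) - 1*1361) = -29 - (-213 + sqrt(12100 + 1852321) - 1361) = -29 - (-213 + sqrt(1864421) - 1361) = -29 - (-1574 + sqrt(1864421)) = -29 + (1574 - sqrt(1864421)) = 1545 - sqrt(1864421)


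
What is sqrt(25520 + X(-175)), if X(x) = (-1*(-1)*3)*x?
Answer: sqrt(24995) ≈ 158.10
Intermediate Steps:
X(x) = 3*x (X(x) = (1*3)*x = 3*x)
sqrt(25520 + X(-175)) = sqrt(25520 + 3*(-175)) = sqrt(25520 - 525) = sqrt(24995)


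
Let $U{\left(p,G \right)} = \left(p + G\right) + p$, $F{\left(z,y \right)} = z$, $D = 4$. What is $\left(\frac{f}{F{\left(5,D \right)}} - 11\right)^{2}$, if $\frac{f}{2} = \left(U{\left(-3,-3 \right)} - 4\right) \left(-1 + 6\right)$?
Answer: $1369$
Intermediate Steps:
$U{\left(p,G \right)} = G + 2 p$ ($U{\left(p,G \right)} = \left(G + p\right) + p = G + 2 p$)
$f = -130$ ($f = 2 \left(\left(-3 + 2 \left(-3\right)\right) - 4\right) \left(-1 + 6\right) = 2 \left(\left(-3 - 6\right) - 4\right) 5 = 2 \left(-9 - 4\right) 5 = 2 \left(\left(-13\right) 5\right) = 2 \left(-65\right) = -130$)
$\left(\frac{f}{F{\left(5,D \right)}} - 11\right)^{2} = \left(- \frac{130}{5} - 11\right)^{2} = \left(\left(-130\right) \frac{1}{5} - 11\right)^{2} = \left(-26 - 11\right)^{2} = \left(-37\right)^{2} = 1369$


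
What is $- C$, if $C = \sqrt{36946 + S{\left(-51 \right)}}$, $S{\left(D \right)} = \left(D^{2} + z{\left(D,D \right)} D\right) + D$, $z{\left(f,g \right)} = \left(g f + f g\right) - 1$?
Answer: $- i \sqrt{225755} \approx - 475.14 i$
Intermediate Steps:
$z{\left(f,g \right)} = -1 + 2 f g$ ($z{\left(f,g \right)} = \left(f g + f g\right) - 1 = 2 f g - 1 = -1 + 2 f g$)
$S{\left(D \right)} = D + D^{2} + D \left(-1 + 2 D^{2}\right)$ ($S{\left(D \right)} = \left(D^{2} + \left(-1 + 2 D D\right) D\right) + D = \left(D^{2} + \left(-1 + 2 D^{2}\right) D\right) + D = \left(D^{2} + D \left(-1 + 2 D^{2}\right)\right) + D = D + D^{2} + D \left(-1 + 2 D^{2}\right)$)
$C = i \sqrt{225755}$ ($C = \sqrt{36946 + \left(-51\right)^{2} \left(1 + 2 \left(-51\right)\right)} = \sqrt{36946 + 2601 \left(1 - 102\right)} = \sqrt{36946 + 2601 \left(-101\right)} = \sqrt{36946 - 262701} = \sqrt{-225755} = i \sqrt{225755} \approx 475.14 i$)
$- C = - i \sqrt{225755}$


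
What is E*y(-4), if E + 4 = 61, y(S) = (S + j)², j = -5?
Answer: 4617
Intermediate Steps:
y(S) = (-5 + S)² (y(S) = (S - 5)² = (-5 + S)²)
E = 57 (E = -4 + 61 = 57)
E*y(-4) = 57*(-5 - 4)² = 57*(-9)² = 57*81 = 4617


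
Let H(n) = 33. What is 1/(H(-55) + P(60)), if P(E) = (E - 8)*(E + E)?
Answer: 1/6273 ≈ 0.00015941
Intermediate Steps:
P(E) = 2*E*(-8 + E) (P(E) = (-8 + E)*(2*E) = 2*E*(-8 + E))
1/(H(-55) + P(60)) = 1/(33 + 2*60*(-8 + 60)) = 1/(33 + 2*60*52) = 1/(33 + 6240) = 1/6273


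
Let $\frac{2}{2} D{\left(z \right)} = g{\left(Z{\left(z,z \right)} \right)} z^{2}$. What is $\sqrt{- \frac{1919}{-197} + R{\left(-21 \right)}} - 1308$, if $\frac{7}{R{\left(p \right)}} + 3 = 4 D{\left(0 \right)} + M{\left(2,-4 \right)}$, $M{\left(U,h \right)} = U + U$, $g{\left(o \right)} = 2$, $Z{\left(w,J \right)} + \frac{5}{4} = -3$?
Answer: $-1308 + \frac{\sqrt{649706}}{197} \approx -1303.9$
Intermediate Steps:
$Z{\left(w,J \right)} = - \frac{17}{4}$ ($Z{\left(w,J \right)} = - \frac{5}{4} - 3 = - \frac{17}{4}$)
$D{\left(z \right)} = 2 z^{2}$
$M{\left(U,h \right)} = 2 U$
$R{\left(p \right)} = 7$ ($R{\left(p \right)} = \frac{7}{-3 + \left(4 \cdot 2 \cdot 0^{2} + 2 \cdot 2\right)} = \frac{7}{-3 + \left(4 \cdot 2 \cdot 0 + 4\right)} = \frac{7}{-3 + \left(4 \cdot 0 + 4\right)} = \frac{7}{-3 + \left(0 + 4\right)} = \frac{7}{-3 + 4} = \frac{7}{1} = 7 \cdot 1 = 7$)
$\sqrt{- \frac{1919}{-197} + R{\left(-21 \right)}} - 1308 = \sqrt{- \frac{1919}{-197} + 7} - 1308 = \sqrt{\left(-1919\right) \left(- \frac{1}{197}\right) + 7} - 1308 = \sqrt{\frac{1919}{197} + 7} - 1308 = \sqrt{\frac{3298}{197}} - 1308 = \frac{\sqrt{649706}}{197} - 1308 = -1308 + \frac{\sqrt{649706}}{197}$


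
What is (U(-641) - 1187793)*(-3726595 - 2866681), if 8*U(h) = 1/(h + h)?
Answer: 20079830314429871/2564 ≈ 7.8314e+12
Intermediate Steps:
U(h) = 1/(16*h) (U(h) = 1/(8*(h + h)) = 1/(8*((2*h))) = (1/(2*h))/8 = 1/(16*h))
(U(-641) - 1187793)*(-3726595 - 2866681) = ((1/16)/(-641) - 1187793)*(-3726595 - 2866681) = ((1/16)*(-1/641) - 1187793)*(-6593276) = (-1/10256 - 1187793)*(-6593276) = -12182005009/10256*(-6593276) = 20079830314429871/2564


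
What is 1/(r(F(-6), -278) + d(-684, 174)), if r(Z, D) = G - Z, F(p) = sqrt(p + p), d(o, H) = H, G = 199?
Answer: 373/139141 + 2*I*sqrt(3)/139141 ≈ 0.0026807 + 2.4896e-5*I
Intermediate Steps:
F(p) = sqrt(2)*sqrt(p) (F(p) = sqrt(2*p) = sqrt(2)*sqrt(p))
r(Z, D) = 199 - Z
1/(r(F(-6), -278) + d(-684, 174)) = 1/((199 - sqrt(2)*sqrt(-6)) + 174) = 1/((199 - sqrt(2)*I*sqrt(6)) + 174) = 1/((199 - 2*I*sqrt(3)) + 174) = 1/(373 - 2*I*sqrt(3))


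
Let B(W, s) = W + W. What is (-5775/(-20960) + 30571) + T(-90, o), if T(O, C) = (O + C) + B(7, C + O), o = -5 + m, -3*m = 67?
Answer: 383164841/12576 ≈ 30468.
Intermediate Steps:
m = -67/3 (m = -⅓*67 = -67/3 ≈ -22.333)
B(W, s) = 2*W
o = -82/3 (o = -5 - 67/3 = -82/3 ≈ -27.333)
T(O, C) = 14 + C + O (T(O, C) = (O + C) + 2*7 = (C + O) + 14 = 14 + C + O)
(-5775/(-20960) + 30571) + T(-90, o) = (-5775/(-20960) + 30571) + (14 - 82/3 - 90) = (-5775*(-1/20960) + 30571) - 310/3 = (1155/4192 + 30571) - 310/3 = 128154787/4192 - 310/3 = 383164841/12576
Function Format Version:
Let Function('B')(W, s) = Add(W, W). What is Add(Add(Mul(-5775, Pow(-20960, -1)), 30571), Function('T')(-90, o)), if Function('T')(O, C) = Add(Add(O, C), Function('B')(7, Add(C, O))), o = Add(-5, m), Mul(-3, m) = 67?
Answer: Rational(383164841, 12576) ≈ 30468.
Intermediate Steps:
m = Rational(-67, 3) (m = Mul(Rational(-1, 3), 67) = Rational(-67, 3) ≈ -22.333)
Function('B')(W, s) = Mul(2, W)
o = Rational(-82, 3) (o = Add(-5, Rational(-67, 3)) = Rational(-82, 3) ≈ -27.333)
Function('T')(O, C) = Add(14, C, O) (Function('T')(O, C) = Add(Add(O, C), Mul(2, 7)) = Add(Add(C, O), 14) = Add(14, C, O))
Add(Add(Mul(-5775, Pow(-20960, -1)), 30571), Function('T')(-90, o)) = Add(Add(Mul(-5775, Pow(-20960, -1)), 30571), Add(14, Rational(-82, 3), -90)) = Add(Add(Mul(-5775, Rational(-1, 20960)), 30571), Rational(-310, 3)) = Add(Add(Rational(1155, 4192), 30571), Rational(-310, 3)) = Add(Rational(128154787, 4192), Rational(-310, 3)) = Rational(383164841, 12576)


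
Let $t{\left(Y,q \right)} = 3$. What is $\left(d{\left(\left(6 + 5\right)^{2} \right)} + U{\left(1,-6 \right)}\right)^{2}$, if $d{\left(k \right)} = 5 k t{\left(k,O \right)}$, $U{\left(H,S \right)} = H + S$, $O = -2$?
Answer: $3276100$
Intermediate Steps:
$d{\left(k \right)} = 15 k$ ($d{\left(k \right)} = 5 k 3 = 15 k$)
$\left(d{\left(\left(6 + 5\right)^{2} \right)} + U{\left(1,-6 \right)}\right)^{2} = \left(15 \left(6 + 5\right)^{2} + \left(1 - 6\right)\right)^{2} = \left(15 \cdot 11^{2} - 5\right)^{2} = \left(15 \cdot 121 - 5\right)^{2} = \left(1815 - 5\right)^{2} = 1810^{2} = 3276100$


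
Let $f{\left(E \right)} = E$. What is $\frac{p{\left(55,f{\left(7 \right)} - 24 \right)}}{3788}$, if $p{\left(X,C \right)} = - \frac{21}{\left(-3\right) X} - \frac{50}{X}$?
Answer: $- \frac{43}{208340} \approx -0.00020639$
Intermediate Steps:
$p{\left(X,C \right)} = - \frac{43}{X}$ ($p{\left(X,C \right)} = - 21 \left(- \frac{1}{3 X}\right) - \frac{50}{X} = \frac{7}{X} - \frac{50}{X} = - \frac{43}{X}$)
$\frac{p{\left(55,f{\left(7 \right)} - 24 \right)}}{3788} = \frac{\left(-43\right) \frac{1}{55}}{3788} = \left(-43\right) \frac{1}{55} \cdot \frac{1}{3788} = \left(- \frac{43}{55}\right) \frac{1}{3788} = - \frac{43}{208340}$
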